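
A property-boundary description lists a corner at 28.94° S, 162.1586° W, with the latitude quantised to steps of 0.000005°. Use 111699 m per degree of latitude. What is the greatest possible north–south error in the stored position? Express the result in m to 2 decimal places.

With a 0.000005° grid the true value lies within half a step, ±0.000005°/2 = ±2.5e-06°, of the stored one.
So the N–S error is at most 2.5e-06 × 111699 = 0.279247 m.

0.28 m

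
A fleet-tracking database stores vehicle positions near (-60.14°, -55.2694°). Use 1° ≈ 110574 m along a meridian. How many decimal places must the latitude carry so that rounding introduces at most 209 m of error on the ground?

3

One degree of latitude covers 110574 m.
Rounding to N decimal places gives at most 0.5 × 10⁻ᴺ degrees of error, i.e. 0.5 × 10⁻ᴺ × 110574 m.
Need 0.5 × 110574 × 10⁻ᴺ ≤ 209 → 10⁻ᴺ ≤ 3.780e-03, so N ≥ 2.42.
So 3 decimal places suffice (55.3 m); 2 would allow up to 553 m.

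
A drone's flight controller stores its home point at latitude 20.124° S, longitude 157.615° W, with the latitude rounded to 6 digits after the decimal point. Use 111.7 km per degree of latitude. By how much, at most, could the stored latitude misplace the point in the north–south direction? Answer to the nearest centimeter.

6 centimeters

Rounding to 6 decimal places leaves the latitude within ±5e-07° of the true value.
Along the meridian that is 5e-07° × 111700 m/° = 0.05585 m.
That is 0.05585 m = 5.585 cm.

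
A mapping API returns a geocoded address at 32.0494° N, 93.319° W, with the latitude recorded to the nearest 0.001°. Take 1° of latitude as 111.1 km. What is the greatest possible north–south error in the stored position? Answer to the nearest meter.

56 meters

Rounding to 3 decimal places leaves the latitude within ±0.0005° of the true value.
North–south distance: 0.0005° × 111100 m/° = 55.55 m.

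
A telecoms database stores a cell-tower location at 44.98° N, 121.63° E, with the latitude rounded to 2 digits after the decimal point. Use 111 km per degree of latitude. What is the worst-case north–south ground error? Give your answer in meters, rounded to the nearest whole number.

Rounding to 2 decimal places leaves the latitude within ±0.005° of the true value.
Along the meridian that is 0.005° × 111000 m/° = 555 m.

555 meters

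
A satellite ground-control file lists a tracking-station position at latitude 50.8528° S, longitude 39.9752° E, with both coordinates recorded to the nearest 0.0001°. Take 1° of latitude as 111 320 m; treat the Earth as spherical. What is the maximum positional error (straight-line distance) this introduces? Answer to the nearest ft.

22 ft

Rounding to 4 decimal places leaves each coordinate within ±5e-05° of the true value.
North–south component: 5e-05° × 111320 = 5.566 m.
East–west component at 50.8528°: 5e-05° × 111320 × cos 50.8528° ≈ 5e-05 × 70278 ≈ 3.5139 m.
Worst case both components are at the extreme and orthogonal: √(5.566² + 3.5139²) ≈ 6.58239 m.
Converting: 6.58239 m × 3.2808 ft/m ≈ 21.596 ft.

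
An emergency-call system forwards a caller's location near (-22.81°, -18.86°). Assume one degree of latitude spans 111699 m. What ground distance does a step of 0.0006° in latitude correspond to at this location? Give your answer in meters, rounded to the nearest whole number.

0.0006° × 111699 m/° = 67.0194 m.

67 meters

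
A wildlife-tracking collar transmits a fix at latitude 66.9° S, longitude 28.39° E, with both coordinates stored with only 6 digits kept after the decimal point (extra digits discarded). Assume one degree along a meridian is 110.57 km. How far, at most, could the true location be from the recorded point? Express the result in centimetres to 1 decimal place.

11.9 centimetres

Truncating at 6 decimal places can drop up to a full unit in the last place, so each coordinate may be off by as much as 1e-06°.
N–S: 1e-06° × 110570 m/° = 0.11057 m.
East–west component at 66.9°: 1e-06° × 110570 × cos 66.9° ≈ 1e-06 × 43380.7 ≈ 0.0433807 m.
Combining orthogonally: (0.11057² + 0.0433807²)^½ ≈ 0.118775 m.
That is 0.118775 m = 11.878 cm.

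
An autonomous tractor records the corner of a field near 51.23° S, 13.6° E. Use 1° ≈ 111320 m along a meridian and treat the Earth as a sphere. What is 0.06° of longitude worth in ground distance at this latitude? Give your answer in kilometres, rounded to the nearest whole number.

One degree of longitude here spans 111320 × cos 51.23° = 111320 × 0.6262 ≈ 69708.1 m; 0.06° of that is 4182.49 m.
That is 4182.49 m = 4.1825 km.

4 kilometres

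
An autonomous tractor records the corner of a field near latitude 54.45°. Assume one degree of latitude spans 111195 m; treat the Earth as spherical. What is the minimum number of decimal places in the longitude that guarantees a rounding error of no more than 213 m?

3 decimal places

At 54.45° one degree of longitude covers 111195 × cos 54.45° ≈ 111195 × 0.5814 ≈ 64650.2 m.
Rounding to N decimal places gives at most 0.5 × 10⁻ᴺ degrees of error, i.e. 0.5 × 10⁻ᴺ × 64650.2 m.
Setting 32325.1 × 10⁻ᴺ ≤ 213 gives 10ᴺ ≥ 151.8, i.e. N ≥ 2.18.
N = 2 would give 323 m (too coarse); N = 3 gives 32.3 m ≤ 213 m.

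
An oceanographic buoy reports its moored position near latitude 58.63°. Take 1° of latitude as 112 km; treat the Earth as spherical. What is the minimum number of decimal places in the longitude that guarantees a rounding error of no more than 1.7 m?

At 58.63° one degree of longitude covers 112000 × cos 58.63° ≈ 112000 × 0.5206 ≈ 58303 m.
With N decimal places the half-ulp bound is 0.5·10⁻ᴺ°, or 0.5·10⁻ᴺ × 58303 m on the ground.
Setting 29151.5 × 10⁻ᴺ ≤ 1.7 gives 10ᴺ ≥ 1.715e+04, i.e. N ≥ 4.23.
So 5 decimal places suffice (0.292 m); 4 would allow up to 2.92 m.

5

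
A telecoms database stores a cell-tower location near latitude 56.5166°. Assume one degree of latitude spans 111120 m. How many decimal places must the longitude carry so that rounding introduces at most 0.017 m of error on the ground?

At 56.5166° one degree of longitude covers 111120 × cos 56.5166° ≈ 111120 × 0.5517 ≈ 61304.4 m.
N decimal places → at most half a unit in the last place, 0.5 × 10⁻ᴺ° = 61304.4/2 × 10⁻ᴺ m.
Setting 30652.2 × 10⁻ᴺ ≤ 0.017 gives 10ᴺ ≥ 1.803e+06, i.e. N ≥ 6.26.
So 7 decimal places suffice (0.00307 m); 6 would allow up to 0.0307 m.

7 decimal places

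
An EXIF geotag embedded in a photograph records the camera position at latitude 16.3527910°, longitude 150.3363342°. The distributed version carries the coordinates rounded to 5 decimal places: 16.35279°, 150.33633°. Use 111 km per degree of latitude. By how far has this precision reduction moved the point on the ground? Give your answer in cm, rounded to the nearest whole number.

The latitude changed by +0.0000010° and the longitude by +0.0000042°.
North–south shift: 0.0000010 × 111000 = 0.111 m.
E–W at 16.3528°: 0.0000042° × 111000 × cos 16.3528° = 0.0000042 × 111000 × 0.9595 ≈ 0.44734 m.
Distance: √(0.111² + 0.44734²) ≈ 0.460906 m.
That is 0.460906 m = 46.091 cm.

46 cm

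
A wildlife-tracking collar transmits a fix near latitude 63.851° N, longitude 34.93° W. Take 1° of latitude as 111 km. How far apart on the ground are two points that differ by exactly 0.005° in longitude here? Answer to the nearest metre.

At 63.851° a degree of longitude is 111000 × cos 63.851° ≈ 48918.5 m, so 0.005° corresponds to 244.592 m.

245 metres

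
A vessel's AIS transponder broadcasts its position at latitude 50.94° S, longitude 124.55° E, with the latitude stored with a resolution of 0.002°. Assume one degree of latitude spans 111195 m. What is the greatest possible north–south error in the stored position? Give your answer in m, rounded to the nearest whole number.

With a 0.002° grid the true value lies within half a step, ±0.002°/2 = ±0.001°, of the stored one.
North–south distance: 0.001° × 111195 m/° = 111.195 m.

111 m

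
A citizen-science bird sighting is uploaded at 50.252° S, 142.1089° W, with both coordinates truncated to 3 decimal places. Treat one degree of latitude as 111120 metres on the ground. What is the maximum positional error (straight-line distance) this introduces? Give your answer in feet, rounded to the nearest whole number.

433 feet

Truncating at 3 decimal places can drop up to a full unit in the last place, so each coordinate may be off by as much as 0.001°.
Latitude error → 0.001 × 111120 = 111.12 m along the meridian.
E–W at 50.252°: 0.001° × 111120 × cos 50.252° = 0.001 × 111120 × 0.6394 ≈ 71.0515 m.
The two errors are perpendicular, so the maximum displacement is √(111.12² + 71.0515²) ≈ 131.894 m.
Converting: 131.894 m × 3.2808 ft/m ≈ 432.72 ft.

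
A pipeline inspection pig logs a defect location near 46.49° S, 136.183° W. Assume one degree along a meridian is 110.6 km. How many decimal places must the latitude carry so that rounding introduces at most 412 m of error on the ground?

3 decimal places

One degree of latitude covers 110600 m.
N decimal places → at most half a unit in the last place, 0.5 × 10⁻ᴺ° = 110600/2 × 10⁻ᴺ m.
Need 0.5 × 110600 × 10⁻ᴺ ≤ 412 → 10⁻ᴺ ≤ 7.450e-03, so N ≥ 2.13.
At 2 places the error can reach 553 m, but 3 places keeps it to 55.3 m.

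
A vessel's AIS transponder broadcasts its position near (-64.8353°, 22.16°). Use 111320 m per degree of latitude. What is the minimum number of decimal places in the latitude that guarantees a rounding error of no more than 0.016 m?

7 decimal places

One degree of latitude covers 111320 m.
N decimal places → at most half a unit in the last place, 0.5 × 10⁻ᴺ° = 111320/2 × 10⁻ᴺ m.
Need 0.5 × 111320 × 10⁻ᴺ ≤ 0.016 → 10⁻ᴺ ≤ 2.875e-07, so N ≥ 6.54.
N = 6 would give 0.0557 m (too coarse); N = 7 gives 0.00557 m ≤ 0.016 m.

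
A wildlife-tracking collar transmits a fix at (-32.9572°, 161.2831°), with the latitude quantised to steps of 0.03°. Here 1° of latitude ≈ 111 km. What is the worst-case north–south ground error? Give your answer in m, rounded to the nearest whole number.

1665 m

With a 0.03° grid the true value lies within half a step, ±0.03°/2 = ±0.015°, of the stored one.
So the N–S error is at most 0.015 × 111000 = 1665 m.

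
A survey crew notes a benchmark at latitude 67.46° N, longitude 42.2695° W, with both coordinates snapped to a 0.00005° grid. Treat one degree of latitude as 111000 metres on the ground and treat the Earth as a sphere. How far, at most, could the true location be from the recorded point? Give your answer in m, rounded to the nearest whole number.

With a 0.00005° grid the true value lies within half a step, ±0.00005°/2 = ±2.5e-05°, of the stored one.
Latitude error → 2.5e-05 × 111000 = 2.775 m along the meridian.
East–west component at 67.46°: 2.5e-05° × 111000 × cos 67.46° ≈ 2.5e-05 × 42549.4 ≈ 1.06374 m.
Combining orthogonally: (2.775² + 1.06374²)^½ ≈ 2.97189 m.

3 m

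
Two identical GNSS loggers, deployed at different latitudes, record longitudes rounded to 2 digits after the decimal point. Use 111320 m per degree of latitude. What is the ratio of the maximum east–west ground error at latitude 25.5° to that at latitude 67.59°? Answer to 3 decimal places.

Rounding to 2 decimal places leaves the longitude within ±0.005° of the true value.
At 25.5°: 0.005° × 111320 × cos 25.5° = 0.005 × 111320 × 0.9026 ≈ 502.38 m.
Error at 67.59° = 0.005° × 111320 × cos 67.59° ≈ 556.6 × 0.3812 = 212.19 m.
Ratio: 502.38 / 212.19 = cos 25.5° / cos 67.59° ≈ 2.3676.

2.368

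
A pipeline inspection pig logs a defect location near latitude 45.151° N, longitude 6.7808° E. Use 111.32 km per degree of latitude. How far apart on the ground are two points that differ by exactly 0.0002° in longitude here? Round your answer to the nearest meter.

16 meters

At 45.151° a degree of longitude is 111320 × cos 45.151° ≈ 78507.4 m, so 0.0002° corresponds to 15.7015 m.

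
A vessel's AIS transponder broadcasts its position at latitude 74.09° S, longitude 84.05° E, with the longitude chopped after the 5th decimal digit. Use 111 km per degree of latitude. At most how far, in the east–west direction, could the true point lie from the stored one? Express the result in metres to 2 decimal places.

Truncating at 5 decimal places can drop up to a full unit in the last place, so the longitude may be off by as much as 1e-05°.
One degree of longitude at 74.09° is 111000 × cos 74.09° ≈ 111000 × 0.2741 = 30428.1 m.
So at most 1e-05° × 30428.1 ≈ 0.304281 m east–west.

0.30 metres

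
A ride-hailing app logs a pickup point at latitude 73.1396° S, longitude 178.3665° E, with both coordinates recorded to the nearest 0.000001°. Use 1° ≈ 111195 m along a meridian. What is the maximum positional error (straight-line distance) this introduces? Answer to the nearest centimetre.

6 centimetres

Rounding to 6 decimal places leaves each coordinate within ±5e-07° of the true value.
Latitude error → 5e-07 × 111195 = 0.0555975 m along the meridian.
Longitude error → 5e-07 × 111195 × cos 73.1396° = 5e-07 × 111195 × 0.2900 ≈ 0.0161255 m.
Combining orthogonally: (0.0555975² + 0.0161255²)^½ ≈ 0.0578888 m.
That is 0.0578888 m = 5.7889 cm.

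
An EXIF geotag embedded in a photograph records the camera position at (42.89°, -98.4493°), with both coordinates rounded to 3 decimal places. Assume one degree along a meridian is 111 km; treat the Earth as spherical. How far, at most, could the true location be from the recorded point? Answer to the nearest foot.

226 feet

Rounding to 3 decimal places leaves each coordinate within ±0.0005° of the true value.
North–south component: 0.0005° × 111000 = 55.5 m.
East–west component at 42.89°: 0.0005° × 111000 × cos 42.89° ≈ 0.0005 × 81325.4 ≈ 40.6627 m.
Combining orthogonally: (55.5² + 40.6627²)^½ ≈ 68.8019 m.
Converting: 68.8019 m × 3.2808 ft/m ≈ 225.73 ft.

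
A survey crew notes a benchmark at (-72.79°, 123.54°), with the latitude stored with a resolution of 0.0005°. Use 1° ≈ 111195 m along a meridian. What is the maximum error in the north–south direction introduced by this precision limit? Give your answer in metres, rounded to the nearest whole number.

With a 0.0005° grid the true value lies within half a step, ±0.0005°/2 = ±0.00025°, of the stored one.
North–south distance: 0.00025° × 111195 m/° = 27.7988 m.

28 metres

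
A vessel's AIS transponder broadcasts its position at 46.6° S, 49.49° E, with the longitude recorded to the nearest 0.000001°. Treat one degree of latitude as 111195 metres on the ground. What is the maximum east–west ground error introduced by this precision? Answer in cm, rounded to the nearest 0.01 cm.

3.82 cm

Rounding to 6 decimal places leaves the longitude within ±5e-07° of the true value.
Parallels shrink by cos φ, so at 46.6° a degree of longitude is 111195 × 0.6871 ≈ 76400.7 m.
Maximum E–W displacement: 5e-07 × 76400.7 = 0.0382003 m.
That is 0.0382003 m = 3.82 cm.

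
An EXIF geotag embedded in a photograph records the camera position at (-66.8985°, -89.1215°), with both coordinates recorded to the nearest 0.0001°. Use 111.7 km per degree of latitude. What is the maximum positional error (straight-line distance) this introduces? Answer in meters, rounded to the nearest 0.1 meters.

Rounding to 4 decimal places leaves each coordinate within ±5e-05° of the true value.
N–S: 5e-05° × 111700 m/° = 5.585 m.
E–W at 66.8985°: 5e-05° × 111700 × cos 66.8985° = 5e-05 × 111700 × 0.3924 ≈ 2.19134 m.
Worst case both components are at the extreme and orthogonal: √(5.585² + 2.19134²) ≈ 5.99952 m.

6.0 meters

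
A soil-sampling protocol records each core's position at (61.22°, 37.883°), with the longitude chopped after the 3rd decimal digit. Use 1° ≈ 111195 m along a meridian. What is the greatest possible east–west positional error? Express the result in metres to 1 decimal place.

53.5 metres

Truncating at 3 decimal places can drop up to a full unit in the last place, so the longitude may be off by as much as 0.001°.
At latitude 61.22° a degree of longitude spans 111195 m × cos 61.22° = 111195 × 0.4814 ≈ 53534.6 m.
So at most 0.001° × 53534.6 ≈ 53.5346 m east–west.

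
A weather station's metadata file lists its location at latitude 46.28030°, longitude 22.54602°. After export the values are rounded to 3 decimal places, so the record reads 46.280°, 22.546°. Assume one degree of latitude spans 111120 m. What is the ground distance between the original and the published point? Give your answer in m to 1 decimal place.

33.4 m

The latitude changed by +0.00030° and the longitude by +0.00002°.
North–south shift: 0.00030 × 111120 = 33.336 m.
E–W at 46.28°: 0.00002° × 111120 × cos 46.28° = 0.00002 × 111120 × 0.6911 ≈ 1.53598 m.
Combined displacement = (33.336² + 1.53598²)^½ ≈ 33.3714 m.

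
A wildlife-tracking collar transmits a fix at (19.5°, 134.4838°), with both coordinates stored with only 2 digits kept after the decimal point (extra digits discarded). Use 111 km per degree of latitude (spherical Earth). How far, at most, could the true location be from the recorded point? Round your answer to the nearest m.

1525 m

Truncating at 2 decimal places can drop up to a full unit in the last place, so each coordinate may be off by as much as 0.01°.
N–S: 0.01° × 111000 m/° = 1110 m.
Longitude error → 0.01 × 111000 × cos 19.5° = 0.01 × 111000 × 0.9426 ≈ 1046.33 m.
Worst case both components are at the extreme and orthogonal: √(1110² + 1046.33²) ≈ 1525.42 m.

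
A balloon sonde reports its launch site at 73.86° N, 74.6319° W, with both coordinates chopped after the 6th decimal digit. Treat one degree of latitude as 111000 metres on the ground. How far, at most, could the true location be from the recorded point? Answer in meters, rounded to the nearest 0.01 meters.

Truncating at 6 decimal places can drop up to a full unit in the last place, so each coordinate may be off by as much as 1e-06°.
North–south component: 1e-06° × 111000 = 0.111 m.
East–west component at 73.86°: 1e-06° × 111000 × cos 73.86° ≈ 1e-06 × 30856.4 ≈ 0.0308564 m.
The two errors are perpendicular, so the maximum displacement is √(0.111² + 0.0308564²) ≈ 0.115209 m.

0.12 meters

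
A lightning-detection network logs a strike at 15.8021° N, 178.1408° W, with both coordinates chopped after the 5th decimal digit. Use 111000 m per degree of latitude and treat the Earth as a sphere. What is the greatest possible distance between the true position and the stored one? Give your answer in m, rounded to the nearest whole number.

2 m

Truncating at 5 decimal places can drop up to a full unit in the last place, so each coordinate may be off by as much as 1e-05°.
Latitude error → 1e-05 × 111000 = 1.11 m along the meridian.
Longitude error → 1e-05 × 111000 × cos 15.8021° = 1e-05 × 111000 × 0.9622 ≈ 1.06805 m.
Worst case both components are at the extreme and orthogonal: √(1.11² + 1.06805²) ≈ 1.5404 m.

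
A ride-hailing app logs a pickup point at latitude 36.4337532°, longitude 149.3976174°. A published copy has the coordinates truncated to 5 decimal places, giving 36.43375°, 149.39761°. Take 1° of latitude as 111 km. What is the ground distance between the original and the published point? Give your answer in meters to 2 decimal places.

0.75 meters

Δlat = 36.4337532 − 36.43375 = +0.0000032°; Δlon = 149.3976174 − 149.39761 = +0.0000074°.
North–south shift: 0.0000032 × 111000 = 0.3552 m.
E–W at 36.4338°: 0.0000074° × 111000 × cos 36.4338° = 0.0000074 × 111000 × 0.8045 ≈ 0.660853 m.
Combined displacement = (0.3552² + 0.660853²)^½ ≈ 0.750262 m.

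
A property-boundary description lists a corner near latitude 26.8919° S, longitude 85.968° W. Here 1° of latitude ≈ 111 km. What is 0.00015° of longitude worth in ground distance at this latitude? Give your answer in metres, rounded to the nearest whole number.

15 metres

One degree of longitude here spans 111000 × cos 26.8919° = 111000 × 0.8919 ≈ 98996.6 m; 0.00015° of that is 14.8495 m.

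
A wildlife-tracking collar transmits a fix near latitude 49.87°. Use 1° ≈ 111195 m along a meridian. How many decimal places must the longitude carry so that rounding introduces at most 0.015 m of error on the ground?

At 49.87° one degree of longitude covers 111195 × cos 49.87° ≈ 111195 × 0.6445 ≈ 71667.9 m.
N decimal places → at most half a unit in the last place, 0.5 × 10⁻ᴺ° = 71667.9/2 × 10⁻ᴺ m.
Need 0.5 × 71667.9 × 10⁻ᴺ ≤ 0.015 → 10⁻ᴺ ≤ 4.186e-07, so N ≥ 6.38.
At 6 places the error can reach 0.0358 m, but 7 places keeps it to 0.00358 m.

7 decimal places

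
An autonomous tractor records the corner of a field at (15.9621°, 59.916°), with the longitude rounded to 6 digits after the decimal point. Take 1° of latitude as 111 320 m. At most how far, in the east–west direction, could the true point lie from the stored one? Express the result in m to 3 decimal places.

0.054 m

Rounding to 6 decimal places leaves the longitude within ±5e-07° of the true value.
At latitude 15.9621° a degree of longitude spans 111320 m × cos 15.9621° = 111320 × 0.9614 ≈ 107028 m.
Maximum E–W displacement: 5e-07 × 107028 = 0.053514 m.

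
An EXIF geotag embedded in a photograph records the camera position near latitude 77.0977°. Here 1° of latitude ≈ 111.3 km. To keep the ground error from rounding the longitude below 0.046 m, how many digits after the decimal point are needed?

6

At 77.0977° one degree of longitude covers 111300 × cos 77.0977° ≈ 111300 × 0.2233 ≈ 24852.1 m.
N decimal places → at most half a unit in the last place, 0.5 × 10⁻ᴺ° = 24852.1/2 × 10⁻ᴺ m.
Need 0.5 × 24852.1 × 10⁻ᴺ ≤ 0.046 → 10⁻ᴺ ≤ 3.702e-06, so N ≥ 5.43.
At 5 places the error can reach 0.124 m, but 6 places keeps it to 0.0124 m.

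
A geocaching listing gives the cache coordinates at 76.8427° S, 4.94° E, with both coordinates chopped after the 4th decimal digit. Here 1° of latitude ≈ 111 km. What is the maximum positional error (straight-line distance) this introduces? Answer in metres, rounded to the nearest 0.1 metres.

11.4 metres

Truncating at 4 decimal places can drop up to a full unit in the last place, so each coordinate may be off by as much as 0.0001°.
N–S: 0.0001° × 111000 m/° = 11.1 m.
Longitude error → 0.0001 × 111000 × cos 76.8427° = 0.0001 × 111000 × 0.2276 ≈ 2.52664 m.
Worst case both components are at the extreme and orthogonal: √(11.1² + 2.52664²) ≈ 11.3839 m.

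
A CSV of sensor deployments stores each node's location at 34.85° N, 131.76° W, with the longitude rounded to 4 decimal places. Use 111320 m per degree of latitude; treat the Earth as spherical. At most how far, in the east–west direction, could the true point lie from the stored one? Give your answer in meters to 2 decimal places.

4.57 meters

Rounding to 4 decimal places leaves the longitude within ±5e-05° of the true value.
Parallels shrink by cos φ, so at 34.85° a degree of longitude is 111320 × 0.8207 ≈ 91354.9 m.
So at most 5e-05° × 91354.9 ≈ 4.56774 m east–west.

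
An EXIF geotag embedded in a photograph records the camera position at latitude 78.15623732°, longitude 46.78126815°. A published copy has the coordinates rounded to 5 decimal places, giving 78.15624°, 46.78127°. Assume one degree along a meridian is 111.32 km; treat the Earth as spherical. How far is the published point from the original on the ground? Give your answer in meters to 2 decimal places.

0.30 meters

The latitude changed by -0.00000268° and the longitude by -0.00000185°.
N–S: -0.00000268° × 111320 m/° = -0.298338 m.
E–W at 78.1562°: -0.00000185° × 111320 × cos 78.1562° = -0.00000185 × 111320 × 0.2052 ≈ -0.0422683 m.
Hypotenuse of the two orthogonal shifts: √(0.298338² + 0.0422683²) = 0.301317 m.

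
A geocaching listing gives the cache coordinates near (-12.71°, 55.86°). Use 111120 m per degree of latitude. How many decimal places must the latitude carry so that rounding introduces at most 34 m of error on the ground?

One degree of latitude covers 111120 m.
N decimal places → at most half a unit in the last place, 0.5 × 10⁻ᴺ° = 111120/2 × 10⁻ᴺ m.
Need 0.5 × 111120 × 10⁻ᴺ ≤ 34 → 10⁻ᴺ ≤ 6.120e-04, so N ≥ 3.21.
At 3 places the error can reach 55.6 m, but 4 places keeps it to 5.56 m.

4 decimal places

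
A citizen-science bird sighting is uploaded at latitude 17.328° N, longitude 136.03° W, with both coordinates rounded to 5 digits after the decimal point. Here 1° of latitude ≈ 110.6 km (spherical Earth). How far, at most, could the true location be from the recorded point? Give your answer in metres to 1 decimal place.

Rounding to 5 decimal places leaves each coordinate within ±5e-06° of the true value.
North–south component: 5e-06° × 110600 = 0.553 m.
Longitude error → 5e-06 × 110600 × cos 17.328° = 5e-06 × 110600 × 0.9546 ≈ 0.527902 m.
Combining orthogonally: (0.553² + 0.527902²)^½ ≈ 0.764519 m.

0.8 metres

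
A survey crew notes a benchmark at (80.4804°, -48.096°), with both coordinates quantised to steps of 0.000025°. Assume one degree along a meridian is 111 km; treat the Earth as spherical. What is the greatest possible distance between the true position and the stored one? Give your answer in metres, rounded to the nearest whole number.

1 metres

With a 0.000025° grid the true value lies within half a step, ±0.000025°/2 = ±1.25e-05°, of the stored one.
N–S: 1.25e-05° × 111000 m/° = 1.3875 m.
E–W at 80.4804°: 1.25e-05° × 111000 × cos 80.4804° = 1.25e-05 × 111000 × 0.1654 ≈ 0.229472 m.
Worst case both components are at the extreme and orthogonal: √(1.3875² + 0.229472²) ≈ 1.40635 m.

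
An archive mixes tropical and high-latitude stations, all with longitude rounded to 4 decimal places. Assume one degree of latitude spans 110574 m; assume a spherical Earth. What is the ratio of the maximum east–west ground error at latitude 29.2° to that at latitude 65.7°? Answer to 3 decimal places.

2.121

Rounding to 4 decimal places leaves the longitude within ±5e-05° of the true value.
At 29.2°: 5e-05° × 110574 × cos 29.2° = 5e-05 × 110574 × 0.8729 ≈ 4.8261 m.
Error at 65.7° = 5e-05° × 110574 × cos 65.7° ≈ 5.5287 × 0.4115 = 2.2751 m.
The ratio reduces to cos 29.2° / cos 65.7° = 0.8729/0.4115 ≈ 2.1212.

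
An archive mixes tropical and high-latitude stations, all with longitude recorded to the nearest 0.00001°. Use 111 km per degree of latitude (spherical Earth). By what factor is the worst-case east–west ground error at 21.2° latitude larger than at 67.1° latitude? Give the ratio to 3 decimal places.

Rounding to 5 decimal places leaves the longitude within ±5e-06° of the true value.
Error at 21.2° = 5e-06° × 111000 × cos 21.2° ≈ 0.555 × 0.9323 = 0.51744 m.
Error at 67.1° = 5e-06° × 111000 × cos 67.1° ≈ 0.555 × 0.3891 = 0.21596 m.
Ratio: 0.51744 / 0.21596 = cos 21.2° / cos 67.1° ≈ 2.3960.

2.396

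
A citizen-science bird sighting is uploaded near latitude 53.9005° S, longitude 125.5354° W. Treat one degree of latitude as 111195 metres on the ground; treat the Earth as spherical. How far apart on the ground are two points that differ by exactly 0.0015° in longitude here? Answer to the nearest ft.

322 ft

At 53.9005° a degree of longitude is 111195 × cos 53.9005° ≈ 65514.9 m, so 0.0015° corresponds to 98.2724 m.
In feet: 98.2724 m ÷ 0.3048 ≈ 322.42 ft.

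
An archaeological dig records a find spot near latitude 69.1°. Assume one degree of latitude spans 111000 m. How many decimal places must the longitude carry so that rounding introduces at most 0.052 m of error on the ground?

At 69.1° one degree of longitude covers 111000 × cos 69.1° ≈ 111000 × 0.3567 ≈ 39597.9 m.
N decimal places → at most half a unit in the last place, 0.5 × 10⁻ᴺ° = 39597.9/2 × 10⁻ᴺ m.
Need 0.5 × 39597.9 × 10⁻ᴺ ≤ 0.052 → 10⁻ᴺ ≤ 2.626e-06, so N ≥ 5.58.
N = 5 would give 0.198 m (too coarse); N = 6 gives 0.0198 m ≤ 0.052 m.

6 decimal places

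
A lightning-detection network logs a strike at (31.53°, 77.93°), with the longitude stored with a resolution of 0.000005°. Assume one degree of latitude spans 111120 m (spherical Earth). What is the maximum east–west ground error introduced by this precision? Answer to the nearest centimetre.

24 centimetres

With a 0.000005° grid the true value lies within half a step, ±0.000005°/2 = ±2.5e-06°, of the stored one.
One degree of longitude at 31.53° is 111120 × cos 31.53° ≈ 111120 × 0.8524 = 94715 m.
East–west error: 2.5e-06° × 94715 m/° ≈ 0.236787 m.
That is 0.236787 m = 23.679 cm.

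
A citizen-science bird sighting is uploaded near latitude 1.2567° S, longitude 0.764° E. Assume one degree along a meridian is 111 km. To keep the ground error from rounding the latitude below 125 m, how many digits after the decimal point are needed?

3 decimal places

One degree of latitude covers 111000 m.
N decimal places → at most half a unit in the last place, 0.5 × 10⁻ᴺ° = 111000/2 × 10⁻ᴺ m.
Setting 55500 × 10⁻ᴺ ≤ 125 gives 10ᴺ ≥ 444, i.e. N ≥ 2.65.
So 3 decimal places suffice (55.5 m); 2 would allow up to 555 m.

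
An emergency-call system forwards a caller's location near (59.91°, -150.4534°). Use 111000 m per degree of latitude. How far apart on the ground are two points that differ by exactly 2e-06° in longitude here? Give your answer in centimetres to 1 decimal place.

2e-06° of longitude at 59.91° is 2e-06 × 111000 × cos 59.91° ≈ 2e-06 × 55650.9 = 0.111302 m.
That is 0.111302 m = 11.13 cm.

11.1 centimetres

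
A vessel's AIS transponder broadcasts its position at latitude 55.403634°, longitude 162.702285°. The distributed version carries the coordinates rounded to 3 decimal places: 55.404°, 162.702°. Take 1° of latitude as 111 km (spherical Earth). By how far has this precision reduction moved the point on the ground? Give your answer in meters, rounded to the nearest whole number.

44 meters

The latitude changed by -0.000366° and the longitude by +0.000285°.
North–south shift: -0.000366 × 111000 = -40.626 m.
E–W at 55.404°: 0.000285° × 111000 × cos 55.404° = 0.000285 × 111000 × 0.5678 ≈ 17.9619 m.
Hypotenuse of the two orthogonal shifts: √(40.626² + 17.9619²) = 44.4196 m.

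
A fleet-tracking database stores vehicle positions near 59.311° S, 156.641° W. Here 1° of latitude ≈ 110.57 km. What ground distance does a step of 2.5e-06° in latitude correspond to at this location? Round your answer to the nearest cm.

2.5e-06° × 110570 m/° = 0.276425 m.
That is 0.276425 m = 27.642 cm.

28 cm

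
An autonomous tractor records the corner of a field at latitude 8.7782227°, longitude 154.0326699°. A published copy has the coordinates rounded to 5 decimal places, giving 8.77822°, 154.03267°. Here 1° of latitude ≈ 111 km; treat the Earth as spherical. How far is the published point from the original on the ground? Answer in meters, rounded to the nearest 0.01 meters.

The latitude changed by +0.0000027° and the longitude by -0.0000001°.
N–S: 0.0000027° × 111000 m/° = 0.2997 m.
E–W at 8.77822°: -0.0000001° × 111000 × cos 8.77822° = -0.0000001 × 111000 × 0.9883 ≈ -0.01097 m.
Distance: √(0.2997² + 0.01097²) ≈ 0.299901 m.

0.30 meters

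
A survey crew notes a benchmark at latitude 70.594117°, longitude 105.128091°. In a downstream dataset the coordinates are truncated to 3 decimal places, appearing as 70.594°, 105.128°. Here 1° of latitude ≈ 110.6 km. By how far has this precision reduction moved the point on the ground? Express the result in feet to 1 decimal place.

The latitude changed by +0.000117° and the longitude by +0.000091°.
N–S: 0.000117° × 110600 m/° = 12.9402 m.
East–west at this latitude: 0.000091° × 110600 × cos 70.594° ≈ 0.000091 × 36747.9 = 3.34406 m.
Distance: √(12.9402² + 3.34406²) ≈ 13.3653 m.
In feet: 13.3653 m ÷ 0.3048 ≈ 43.849 ft.

43.8 feet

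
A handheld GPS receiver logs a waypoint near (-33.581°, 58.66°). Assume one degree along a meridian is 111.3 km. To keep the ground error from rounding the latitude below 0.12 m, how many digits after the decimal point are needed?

One degree of latitude covers 111300 m.
With N decimal places the half-ulp bound is 0.5·10⁻ᴺ°, or 0.5·10⁻ᴺ × 111300 m on the ground.
Need 0.5 × 111300 × 10⁻ᴺ ≤ 0.12 → 10⁻ᴺ ≤ 2.156e-06, so N ≥ 5.67.
So 6 decimal places suffice (0.0556 m); 5 would allow up to 0.556 m.

6 decimal places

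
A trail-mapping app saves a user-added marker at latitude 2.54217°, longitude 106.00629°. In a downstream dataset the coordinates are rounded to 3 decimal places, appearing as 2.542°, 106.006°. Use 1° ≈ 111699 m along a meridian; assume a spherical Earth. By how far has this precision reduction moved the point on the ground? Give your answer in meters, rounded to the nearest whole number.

The latitude changed by +0.00017° and the longitude by +0.00029°.
North–south shift: 0.00017 × 111699 = 18.9888 m.
E–W at 2.542°: 0.00029° × 111699 × cos 2.542° = 0.00029 × 111699 × 0.9990 ≈ 32.3608 m.
Distance: √(18.9888² + 32.3608²) ≈ 37.5207 m.

38 meters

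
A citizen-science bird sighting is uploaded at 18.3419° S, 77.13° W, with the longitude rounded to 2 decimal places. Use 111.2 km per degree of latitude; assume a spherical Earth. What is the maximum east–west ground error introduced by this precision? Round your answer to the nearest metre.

528 metres

Rounding to 2 decimal places leaves the longitude within ±0.005° of the true value.
Parallels shrink by cos φ, so at 18.3419° a degree of longitude is 111200 × 0.9492 ≈ 105551 m.
So at most 0.005° × 105551 ≈ 527.753 m east–west.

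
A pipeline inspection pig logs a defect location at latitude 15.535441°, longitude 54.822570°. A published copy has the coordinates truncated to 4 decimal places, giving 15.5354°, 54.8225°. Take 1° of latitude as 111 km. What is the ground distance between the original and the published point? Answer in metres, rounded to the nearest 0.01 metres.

Δlat = 15.535441 − 15.5354 = +0.000041°; Δlon = 54.822570 − 54.8225 = +0.000070°.
N–S: 0.000041° × 111000 m/° = 4.551 m.
East–west at this latitude: 0.000070° × 111000 × cos 15.5354° ≈ 0.000070 × 106945 = 7.48612 m.
Hypotenuse of the two orthogonal shifts: √(4.551² + 7.48612²) = 8.76092 m.

8.76 metres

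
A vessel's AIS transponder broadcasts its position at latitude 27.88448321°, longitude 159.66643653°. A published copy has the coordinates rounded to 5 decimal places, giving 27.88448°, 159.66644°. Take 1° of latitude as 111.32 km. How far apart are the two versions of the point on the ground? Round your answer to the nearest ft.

The latitude changed by +0.00000321° and the longitude by -0.00000347°.
North–south shift: 0.00000321 × 111320 = 0.357337 m.
E–W at 27.8845°: -0.00000347° × 111320 × cos 27.8845° = -0.00000347 × 111320 × 0.8839 ≈ -0.34143 m.
Distance: √(0.357337² + 0.34143²) ≈ 0.494231 m.
In feet: 0.494231 m ÷ 0.3048 ≈ 1.6215 ft.

2 ft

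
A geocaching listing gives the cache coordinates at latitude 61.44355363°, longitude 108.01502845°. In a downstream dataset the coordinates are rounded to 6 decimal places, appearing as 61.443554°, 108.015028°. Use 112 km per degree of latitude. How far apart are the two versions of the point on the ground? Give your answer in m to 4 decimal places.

0.0479 m

Δlat = 61.44355363 − 61.443554 = -0.00000037°; Δlon = 108.01502845 − 108.015028 = +0.00000045°.
N–S: -0.00000037° × 112000 m/° = -0.04144 m.
E–W at 61.4436°: 0.00000045° × 112000 × cos 61.4436° = 0.00000045 × 112000 × 0.4780 ≈ 0.0240924 m.
Combined displacement = (0.04144² + 0.0240924²)^½ ≈ 0.0479345 m.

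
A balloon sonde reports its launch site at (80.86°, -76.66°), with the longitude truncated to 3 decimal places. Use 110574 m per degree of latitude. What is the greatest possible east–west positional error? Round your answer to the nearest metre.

18 metres

Truncating at 3 decimal places can drop up to a full unit in the last place, so the longitude may be off by as much as 0.001°.
One degree of longitude at 80.86° is 110574 × cos 80.86° ≈ 110574 × 0.1588 = 17564.4 m.
Maximum E–W displacement: 0.001 × 17564.4 = 17.5644 m.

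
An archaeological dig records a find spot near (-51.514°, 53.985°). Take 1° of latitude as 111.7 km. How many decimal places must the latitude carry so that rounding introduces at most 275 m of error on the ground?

One degree of latitude covers 111700 m.
Rounding to N decimal places gives at most 0.5 × 10⁻ᴺ degrees of error, i.e. 0.5 × 10⁻ᴺ × 111700 m.
Need 0.5 × 111700 × 10⁻ᴺ ≤ 275 → 10⁻ᴺ ≤ 4.924e-03, so N ≥ 2.31.
At 2 places the error can reach 558 m, but 3 places keeps it to 55.9 m.

3 decimal places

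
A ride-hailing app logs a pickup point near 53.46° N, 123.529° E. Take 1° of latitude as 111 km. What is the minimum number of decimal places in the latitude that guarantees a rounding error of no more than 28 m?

One degree of latitude covers 111000 m.
Rounding to N decimal places gives at most 0.5 × 10⁻ᴺ degrees of error, i.e. 0.5 × 10⁻ᴺ × 111000 m.
Setting 55500 × 10⁻ᴺ ≤ 28 gives 10ᴺ ≥ 1982, i.e. N ≥ 3.30.
At 3 places the error can reach 55.5 m, but 4 places keeps it to 5.55 m.

4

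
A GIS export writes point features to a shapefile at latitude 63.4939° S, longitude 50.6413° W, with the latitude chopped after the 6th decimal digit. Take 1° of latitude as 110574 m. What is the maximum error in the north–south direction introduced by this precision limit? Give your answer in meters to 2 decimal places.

0.11 meters

Truncating at 6 decimal places can drop up to a full unit in the last place, so the latitude may be off by as much as 1e-06°.
North–south distance: 1e-06° × 110574 m/° = 0.110574 m.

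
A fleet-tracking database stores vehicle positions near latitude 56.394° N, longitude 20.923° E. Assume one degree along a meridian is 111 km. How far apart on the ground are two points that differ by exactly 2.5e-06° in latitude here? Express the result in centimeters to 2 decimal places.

Along a meridian 2.5e-06° is 2.5e-06 × 111000 = 0.2775 m.
That is 0.2775 m = 27.75 cm.

27.75 centimeters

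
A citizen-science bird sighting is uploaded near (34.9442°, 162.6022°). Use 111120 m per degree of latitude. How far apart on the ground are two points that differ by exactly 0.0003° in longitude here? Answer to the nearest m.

27 m

One degree of longitude here spans 111120 × cos 34.9442° = 111120 × 0.8197 ≈ 91086.2 m; 0.0003° of that is 27.3259 m.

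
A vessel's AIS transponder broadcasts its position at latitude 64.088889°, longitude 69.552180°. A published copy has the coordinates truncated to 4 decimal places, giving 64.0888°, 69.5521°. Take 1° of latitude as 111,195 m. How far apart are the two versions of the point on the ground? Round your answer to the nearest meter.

11 meters

Δlat = 64.088889 − 64.0888 = +0.000089°; Δlon = 69.552180 − 69.5521 = +0.000080°.
North–south shift: 0.000089 × 111195 = 9.89635 m.
East–west at this latitude: 0.000080° × 111195 × cos 64.0888° ≈ 0.000080 × 48589.7 = 3.88718 m.
Hypotenuse of the two orthogonal shifts: √(9.89635² + 3.88718²) = 10.6324 m.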